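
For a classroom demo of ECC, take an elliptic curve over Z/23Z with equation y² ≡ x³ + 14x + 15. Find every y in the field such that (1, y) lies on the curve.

none

x³ + 14x + 15 = 30 ≡ 7 (mod 23).
7 is a non-residue mod 23; no y exists.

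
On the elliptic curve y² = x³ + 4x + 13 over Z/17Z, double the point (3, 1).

tangent at (3, 1): λ = (3·3² + 4)/(2·1) ≡ 14/2. 2⁻¹ ≡ 9 (mod 17), so λ ≡ 14·9 ≡ 7.
  x = λ² - 3 - 3 = 49 - 6 ≡ 9; y = λ·(3 - 9) - 1 ≡ 8. → (9, 8)

(9, 8)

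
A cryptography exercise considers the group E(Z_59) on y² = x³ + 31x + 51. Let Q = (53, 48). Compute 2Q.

(34, 17)

tangent at (53, 48): λ = (3·53² + 31)/(2·48) ≡ 21/37. 37⁻¹ ≡ 8 (mod 59), so λ ≡ 21·8 ≡ 50.
  x = λ² - 53 - 53 = 2500 - 106 ≡ 34; y = λ·(53 - 34) - 48 ≡ 17. → (34, 17)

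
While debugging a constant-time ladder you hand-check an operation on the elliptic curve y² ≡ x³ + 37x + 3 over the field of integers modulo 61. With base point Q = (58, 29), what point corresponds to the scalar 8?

Double-and-add on 8 = (1000)₂. Start with Q = (58, 29) for the leading 1-bit.
double: tangent at (58, 29): λ = (3·58² + 37)/(2·29) ≡ 3/58. 58⁻¹ ≡ 20 (mod 61), so λ ≡ 3·20 ≡ 60.
  x = λ² - 58 - 58 = 3600 - 116 ≡ 7; y = λ·(58 - 7) - 29 ≡ 42. → (7, 42)
double: tangent at (7, 42): λ = (3·7² + 37)/(2·42) ≡ 1/23. 23⁻¹ ≡ 8 (mod 61), so λ ≡ 1·8 ≡ 8.
  x = λ² - 7 - 7 = 64 - 14 ≡ 50; y = λ·(7 - 50) - 42 ≡ 41. → (50, 41)
double: tangent at (50, 41): λ = (3·50² + 37)/(2·41) ≡ 34/21. 21⁻¹ ≡ 32 (mod 61), so λ ≡ 34·32 ≡ 51.
  x = λ² - 50 - 50 = 2601 - 100 ≡ 0; y = λ·(50 - 0) - 41 ≡ 8. → (0, 8)

(0, 8)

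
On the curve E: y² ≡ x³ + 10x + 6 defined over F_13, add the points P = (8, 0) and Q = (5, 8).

(8, 0) + (5, 8). λ = (8 - 0)/(5 - 8) ≡ 8/10 mod 13. 10⁻¹ ≡ 4 (mod 13) since 10·4 = 40 ≡ 1, so λ ≡ 6.
  x = λ² - 8 - 5 = 36 - 13 ≡ 10; y = λ·(8 - 10) - 0 ≡ 1. → (10, 1)

(10, 1)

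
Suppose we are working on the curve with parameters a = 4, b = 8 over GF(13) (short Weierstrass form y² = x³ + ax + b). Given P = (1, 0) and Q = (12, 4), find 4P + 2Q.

(5, 7)

First 4P:
Double-and-add on 4 = (100)₂. Start with P = (1, 0) for the leading 1-bit.
double: (1, 0) + (1, 0): same x and y₁ ≡ -y₂, so the sum is 𝒪.
double: 𝒪 + 𝒪 = 𝒪 (identity).
4P = 𝒪.
Next 2Q:
Repeated addition: build up to 2Q.
2Q: tangent at (12, 4): λ = (3·12² + 4)/(2·4) ≡ 7/8. 8⁻¹ ≡ 5 (mod 13), so λ ≡ 7·5 ≡ 9.
  x = λ² - 12 - 12 = 81 - 24 ≡ 5; y = λ·(12 - 5) - 4 ≡ 7. → (5, 7)
2Q = (5, 7).
Finally 4P + 2Q:
𝒪 + (5, 7) = (5, 7) (identity).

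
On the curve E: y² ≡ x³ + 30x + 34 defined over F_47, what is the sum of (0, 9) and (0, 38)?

O

The two points share x = 0 and their y-coordinates satisfy 9 + 38 ≡ 0 (mod 47), so they are inverses. Their sum is O.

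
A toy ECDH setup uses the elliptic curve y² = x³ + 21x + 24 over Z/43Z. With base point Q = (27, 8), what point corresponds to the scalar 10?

Double-and-add on 10 = (1010)₂. Start with Q = (27, 8) for the leading 1-bit.
double: tangent at (27, 8): λ = (3·27² + 21)/(2·8) ≡ 15/16. 16⁻¹ ≡ 35 (mod 43), so λ ≡ 15·35 ≡ 9.
  x = λ² - 27 - 27 = 81 - 54 ≡ 27; y = λ·(27 - 27) - 8 ≡ 35. → (27, 35)
double: tangent at (27, 35): λ = (3·27² + 21)/(2·35) ≡ 15/27. 27⁻¹ ≡ 8 (mod 43) since 27·8 = 216 ≡ 1, so λ ≡ 15·8 ≡ 34.
  x = λ² - 27 - 27 = 1156 - 54 ≡ 27; y = λ·(27 - 27) - 35 ≡ 8. → (27, 8)
add Q: tangent at (27, 8): λ = (3·27² + 21)/(2·8) ≡ 15/16. 16⁻¹ ≡ 35 (mod 43) since 16·35 = 560 ≡ 1, so λ ≡ 15·35 ≡ 9.
  x = λ² - 27 - 27 = 81 - 54 ≡ 27; y = λ·(27 - 27) - 8 ≡ 35. → (27, 35)
double: tangent at (27, 35): λ = (3·27² + 21)/(2·35) ≡ 15/27. 27⁻¹ ≡ 8 (mod 43), so λ ≡ 15·8 ≡ 34.
  x = λ² - 27 - 27 = 1156 - 54 ≡ 27; y = λ·(27 - 27) - 35 ≡ 8. → (27, 8)

(27, 8)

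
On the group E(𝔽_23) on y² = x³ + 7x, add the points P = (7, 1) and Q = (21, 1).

(18, 22)

(7, 1) + (21, 1). λ = (1 - 1)/(21 - 7) ≡ 0/14 mod 23. 14⁻¹ ≡ 5 (mod 23) since 14·5 = 70 ≡ 1, so λ ≡ 0.
  x = λ² - 7 - 21 = 0 - 28 ≡ 18; y = λ·(7 - 18) - 1 ≡ 22. → (18, 22)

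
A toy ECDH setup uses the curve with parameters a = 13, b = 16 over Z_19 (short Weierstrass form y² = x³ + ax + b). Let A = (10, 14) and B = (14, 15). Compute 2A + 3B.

First 2A:
Repeated addition: build up to 2A.
2A: tangent at (10, 14): λ = (3·10² + 13)/(2·14) ≡ 9/9. 9⁻¹ ≡ 17 (mod 19), so λ ≡ 9·17 ≡ 1.
  x = λ² - 10 - 10 = 1 - 20 ≡ 0; y = λ·(10 - 0) - 14 ≡ 15. → (0, 15)
2A = (0, 15).
Next 3B:
Repeated addition: build up to 3B.
2B: tangent at (14, 15): λ = (3·14² + 13)/(2·15) ≡ 12/11. 11⁻¹ ≡ 7 (mod 19) since 11·7 = 77 ≡ 1, so λ ≡ 12·7 ≡ 8.
  x = λ² - 14 - 14 = 64 - 28 ≡ 17; y = λ·(14 - 17) - 15 ≡ 18. → (17, 18)
3B: (17, 18) + (14, 15). λ = (15 - 18)/(14 - 17) ≡ 16/16 mod 19. 16⁻¹ ≡ 6 (mod 19) since 16·6 = 96 ≡ 1, so λ ≡ 1.
  x = λ² - 17 - 14 = 1 - 31 ≡ 8; y = λ·(17 - 8) - 18 ≡ 10. → (8, 10)
3B = (8, 10).
Finally 2A + 3B:
(0, 15) + (8, 10). λ = (10 - 15)/(8 - 0) ≡ 14/8 mod 19. 8⁻¹ ≡ 12 (mod 19), so λ ≡ 16.
  x = λ² - 0 - 8 = 256 - 8 ≡ 1; y = λ·(0 - 1) - 15 ≡ 7. → (1, 7)

(1, 7)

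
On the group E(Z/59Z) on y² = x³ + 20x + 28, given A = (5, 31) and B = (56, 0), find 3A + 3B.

(33, 24)

First 3A:
Repeated addition: build up to 3A.
2A: tangent at (5, 31): λ = (3·5² + 20)/(2·31) ≡ 36/3. 3⁻¹ ≡ 20 (mod 59) since 3·20 = 60 ≡ 1, so λ ≡ 36·20 ≡ 12.
  x = λ² - 5 - 5 = 144 - 10 ≡ 16; y = λ·(5 - 16) - 31 ≡ 14. → (16, 14)
3A: (16, 14) + (5, 31). λ = (31 - 14)/(5 - 16) ≡ 17/48 mod 59. 48⁻¹ ≡ 16 (mod 59) since 48·16 = 768 ≡ 1, so λ ≡ 36.
  x = λ² - 16 - 5 = 1296 - 21 ≡ 36; y = λ·(16 - 36) - 14 ≡ 33. → (36, 33)
3A = (36, 33).
Next 3B:
Repeated addition: build up to 3B.
2B: (56, 0) + (56, 0): same x and y₁ ≡ -y₂, so the sum is the point at infinity.
3B: the point at infinity + (56, 0) = (56, 0) (identity).
3B = (56, 0).
Finally 3A + 3B:
(36, 33) + (56, 0). λ = (0 - 33)/(56 - 36) ≡ 26/20 mod 59. 20⁻¹ ≡ 3 (mod 59), so λ ≡ 19.
  x = λ² - 36 - 56 = 361 - 92 ≡ 33; y = λ·(36 - 33) - 33 ≡ 24. → (33, 24)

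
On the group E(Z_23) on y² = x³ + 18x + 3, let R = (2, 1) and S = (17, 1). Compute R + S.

(2, 1) + (17, 1). λ = (1 - 1)/(17 - 2) ≡ 0/15 mod 23. 15⁻¹ ≡ 20 (mod 23) since 15·20 = 300 ≡ 1, so λ ≡ 0.
  x = λ² - 2 - 17 = 0 - 19 ≡ 4; y = λ·(2 - 4) - 1 ≡ 22. → (4, 22)

(4, 22)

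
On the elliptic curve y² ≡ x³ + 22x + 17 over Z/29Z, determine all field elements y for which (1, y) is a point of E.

none

x³ + 22x + 17 = 40 ≡ 11 (mod 29).
11 is a non-residue mod 29; no y exists.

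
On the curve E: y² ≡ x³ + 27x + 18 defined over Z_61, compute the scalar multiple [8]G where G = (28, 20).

(53, 12)

Repeated addition: build up to 8G.
2G: tangent at (28, 20): λ = (3·28² + 27)/(2·20) ≡ 0/40. 40⁻¹ ≡ 29 (mod 61), so λ ≡ 0·29 ≡ 0.
  x = λ² - 28 - 28 = 0 - 56 ≡ 5; y = λ·(28 - 5) - 20 ≡ 41. → (5, 41)
3G: (5, 41) + (28, 20). λ = (20 - 41)/(28 - 5) ≡ 40/23 mod 61. 23⁻¹ ≡ 8 (mod 61) since 23·8 = 184 ≡ 1, so λ ≡ 15.
  x = λ² - 5 - 28 = 225 - 33 ≡ 9; y = λ·(5 - 9) - 41 ≡ 21. → (9, 21)
4G: (9, 21) + (28, 20). λ = (20 - 21)/(28 - 9) ≡ 60/19 mod 61. 19⁻¹ ≡ 45 (mod 61), so λ ≡ 16.
  x = λ² - 9 - 28 = 256 - 37 ≡ 36; y = λ·(9 - 36) - 21 ≡ 35. → (36, 35)
5G: (36, 35) + (28, 20). λ = (20 - 35)/(28 - 36) ≡ 46/53 mod 61. 53⁻¹ ≡ 38 (mod 61) since 53·38 = 2014 ≡ 1, so λ ≡ 40.
  x = λ² - 36 - 28 = 1600 - 64 ≡ 11; y = λ·(36 - 11) - 35 ≡ 50. → (11, 50)
6G: (11, 50) + (28, 20). λ = (20 - 50)/(28 - 11) ≡ 31/17 mod 61. 17⁻¹ ≡ 18 (mod 61), so λ ≡ 9.
  x = λ² - 11 - 28 = 81 - 39 ≡ 42; y = λ·(11 - 42) - 50 ≡ 37. → (42, 37)
7G: (42, 37) + (28, 20). λ = (20 - 37)/(28 - 42) ≡ 44/47 mod 61. 47⁻¹ ≡ 13 (mod 61), so λ ≡ 23.
  x = λ² - 42 - 28 = 529 - 70 ≡ 32; y = λ·(42 - 32) - 37 ≡ 10. → (32, 10)
8G: (32, 10) + (28, 20). λ = (20 - 10)/(28 - 32) ≡ 10/57 mod 61. 57⁻¹ ≡ 15 (mod 61), so λ ≡ 28.
  x = λ² - 32 - 28 = 784 - 60 ≡ 53; y = λ·(32 - 53) - 10 ≡ 12. → (53, 12)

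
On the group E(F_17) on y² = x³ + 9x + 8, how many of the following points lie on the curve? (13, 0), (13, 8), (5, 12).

1

(13, 0): 0² ≡ 0, rhs ≡ 10 → off.
(13, 8): 8² ≡ 13, rhs ≡ 10 → off.
(5, 12): 12² ≡ 8, rhs ≡ 8 → on.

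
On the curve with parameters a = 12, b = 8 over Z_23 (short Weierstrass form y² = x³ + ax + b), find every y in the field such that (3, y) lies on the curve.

x³ + 12x + 8 = 71 ≡ 2 (mod 23).
Square roots of 2 mod 23: 5 and 18 (since 5² = 25 ≡ 2).

5, 18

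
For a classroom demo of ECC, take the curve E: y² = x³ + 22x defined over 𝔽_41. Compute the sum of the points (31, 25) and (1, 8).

(8, 14)

(31, 25) + (1, 8). λ = (8 - 25)/(1 - 31) ≡ 24/11 mod 41. 11⁻¹ ≡ 15 (mod 41), so λ ≡ 32.
  x = λ² - 31 - 1 = 1024 - 32 ≡ 8; y = λ·(31 - 8) - 25 ≡ 14. → (8, 14)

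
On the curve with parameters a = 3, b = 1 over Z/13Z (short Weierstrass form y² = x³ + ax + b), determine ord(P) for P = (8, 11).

2P: tangent at (8, 11): λ = (3·8² + 3)/(2·11) ≡ 0/9. 9⁻¹ ≡ 3 (mod 13), so λ ≡ 0·3 ≡ 0.
  x = λ² - 8 - 8 = 0 - 16 ≡ 10; y = λ·(8 - 10) - 11 ≡ 2. → (10, 2)
3P: (10, 2) + (8, 11). λ = (11 - 2)/(8 - 10) ≡ 9/11 mod 13. 11⁻¹ ≡ 6 (mod 13), so λ ≡ 2.
  x = λ² - 10 - 8 = 4 - 18 ≡ 12; y = λ·(10 - 12) - 2 ≡ 7. → (12, 7)
4P: (12, 7) + (8, 11). λ = (11 - 7)/(8 - 12) ≡ 4/9 mod 13. 9⁻¹ ≡ 3 (mod 13), so λ ≡ 12.
  x = λ² - 12 - 8 = 144 - 20 ≡ 7; y = λ·(12 - 7) - 7 ≡ 1. → (7, 1)
5P: (7, 1) + (8, 11). λ = (11 - 1)/(8 - 7) ≡ 10/1 mod 13. 1⁻¹ ≡ 1 (mod 13), so λ ≡ 10.
  x = λ² - 7 - 8 = 100 - 15 ≡ 7; y = λ·(7 - 7) - 1 ≡ 12. → (7, 12)
6P: (7, 12) + (8, 11). λ = (11 - 12)/(8 - 7) ≡ 12/1 mod 13. 1⁻¹ ≡ 1 (mod 13) since 1·1 = 1 ≡ 1, so λ ≡ 12.
  x = λ² - 7 - 8 = 144 - 15 ≡ 12; y = λ·(7 - 12) - 12 ≡ 6. → (12, 6)
7P: (12, 6) + (8, 11). λ = (11 - 6)/(8 - 12) ≡ 5/9 mod 13. 9⁻¹ ≡ 3 (mod 13), so λ ≡ 2.
  x = λ² - 12 - 8 = 4 - 20 ≡ 10; y = λ·(12 - 10) - 6 ≡ 11. → (10, 11)
8P: (10, 11) + (8, 11). λ = (11 - 11)/(8 - 10) ≡ 0/11 mod 13. 11⁻¹ ≡ 6 (mod 13) since 11·6 = 66 ≡ 1, so λ ≡ 0.
  x = λ² - 10 - 8 = 0 - 18 ≡ 8; y = λ·(10 - 8) - 11 ≡ 2. → (8, 2)
9P: (8, 2) + (8, 11): same x and y₁ ≡ -y₂, so the sum is O.
9P = O, so the order is 9.

9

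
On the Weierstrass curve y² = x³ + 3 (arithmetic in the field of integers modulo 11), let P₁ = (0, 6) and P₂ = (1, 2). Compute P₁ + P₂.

(4, 10)

(0, 6) + (1, 2). λ = (2 - 6)/(1 - 0) ≡ 7/1 mod 11. 1⁻¹ ≡ 1 (mod 11) since 1·1 = 1 ≡ 1, so λ ≡ 7.
  x = λ² - 0 - 1 = 49 - 1 ≡ 4; y = λ·(0 - 4) - 6 ≡ 10. → (4, 10)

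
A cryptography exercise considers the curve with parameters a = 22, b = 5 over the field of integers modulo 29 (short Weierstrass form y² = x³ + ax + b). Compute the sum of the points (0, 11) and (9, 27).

(16, 25)

(0, 11) + (9, 27). λ = (27 - 11)/(9 - 0) ≡ 16/9 mod 29. 9⁻¹ ≡ 13 (mod 29), so λ ≡ 5.
  x = λ² - 0 - 9 = 25 - 9 ≡ 16; y = λ·(0 - 16) - 11 ≡ 25. → (16, 25)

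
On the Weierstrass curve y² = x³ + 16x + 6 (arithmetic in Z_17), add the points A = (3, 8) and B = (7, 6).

(3, 8) + (7, 6). λ = (6 - 8)/(7 - 3) ≡ 15/4 mod 17. 4⁻¹ ≡ 13 (mod 17), so λ ≡ 8.
  x = λ² - 3 - 7 = 64 - 10 ≡ 3; y = λ·(3 - 3) - 8 ≡ 9. → (3, 9)

(3, 9)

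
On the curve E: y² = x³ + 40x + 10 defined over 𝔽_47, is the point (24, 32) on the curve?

no

y² = 32² ≡ 37; x³ + 40x + 10 = 14794 ≡ 36 (mod 47). 37 ≠ 36.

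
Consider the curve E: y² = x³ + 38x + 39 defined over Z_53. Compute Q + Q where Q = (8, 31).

(41, 9)

tangent at (8, 31): λ = (3·8² + 38)/(2·31) ≡ 18/9. 9⁻¹ ≡ 6 (mod 53) since 9·6 = 54 ≡ 1, so λ ≡ 18·6 ≡ 2.
  x = λ² - 8 - 8 = 4 - 16 ≡ 41; y = λ·(8 - 41) - 31 ≡ 9. → (41, 9)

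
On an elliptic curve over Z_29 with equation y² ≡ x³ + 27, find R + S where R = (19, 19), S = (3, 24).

(2, 21)

(19, 19) + (3, 24). λ = (24 - 19)/(3 - 19) ≡ 5/13 mod 29. 13⁻¹ ≡ 9 (mod 29), so λ ≡ 16.
  x = λ² - 19 - 3 = 256 - 22 ≡ 2; y = λ·(19 - 2) - 19 ≡ 21. → (2, 21)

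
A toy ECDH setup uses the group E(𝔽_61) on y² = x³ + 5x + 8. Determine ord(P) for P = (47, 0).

2P: (47, 0) + (47, 0): same x and y₁ ≡ -y₂, so the sum is O.
2P = O, so the order is 2.

2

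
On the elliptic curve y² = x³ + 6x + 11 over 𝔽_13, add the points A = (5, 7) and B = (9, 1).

(11, 2)

(5, 7) + (9, 1). λ = (1 - 7)/(9 - 5) ≡ 7/4 mod 13. 4⁻¹ ≡ 10 (mod 13) since 4·10 = 40 ≡ 1, so λ ≡ 5.
  x = λ² - 5 - 9 = 25 - 14 ≡ 11; y = λ·(5 - 11) - 7 ≡ 2. → (11, 2)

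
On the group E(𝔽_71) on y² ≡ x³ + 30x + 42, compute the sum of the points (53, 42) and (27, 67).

(53, 42) + (27, 67). λ = (67 - 42)/(27 - 53) ≡ 25/45 mod 71. 45⁻¹ ≡ 30 (mod 71), so λ ≡ 40.
  x = λ² - 53 - 27 = 1600 - 80 ≡ 29; y = λ·(53 - 29) - 42 ≡ 66. → (29, 66)

(29, 66)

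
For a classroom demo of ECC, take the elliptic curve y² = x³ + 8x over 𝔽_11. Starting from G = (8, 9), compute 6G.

O

Repeated addition: build up to 6G.
2G: tangent at (8, 9): λ = (3·8² + 8)/(2·9) ≡ 2/7. 7⁻¹ ≡ 8 (mod 11), so λ ≡ 2·8 ≡ 5.
  x = λ² - 8 - 8 = 25 - 16 ≡ 9; y = λ·(8 - 9) - 9 ≡ 8. → (9, 8)
3G: (9, 8) + (8, 9). λ = (9 - 8)/(8 - 9) ≡ 1/10 mod 11. 10⁻¹ ≡ 10 (mod 11) since 10·10 = 100 ≡ 1, so λ ≡ 10.
  x = λ² - 9 - 8 = 100 - 17 ≡ 6; y = λ·(9 - 6) - 8 ≡ 0. → (6, 0)
4G: (6, 0) + (8, 9). λ = (9 - 0)/(8 - 6) ≡ 9/2 mod 11. 2⁻¹ ≡ 6 (mod 11), so λ ≡ 10.
  x = λ² - 6 - 8 = 100 - 14 ≡ 9; y = λ·(6 - 9) - 0 ≡ 3. → (9, 3)
5G: (9, 3) + (8, 9). λ = (9 - 3)/(8 - 9) ≡ 6/10 mod 11. 10⁻¹ ≡ 10 (mod 11), so λ ≡ 5.
  x = λ² - 9 - 8 = 25 - 17 ≡ 8; y = λ·(9 - 8) - 3 ≡ 2. → (8, 2)
6G: (8, 2) + (8, 9): same x and y₁ ≡ -y₂, so the sum is O.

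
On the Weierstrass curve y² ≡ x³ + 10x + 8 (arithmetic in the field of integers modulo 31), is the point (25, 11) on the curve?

y² = 11² ≡ 28; x³ + 10x + 8 = 15883 ≡ 11 (mod 31). 28 ≠ 11.

no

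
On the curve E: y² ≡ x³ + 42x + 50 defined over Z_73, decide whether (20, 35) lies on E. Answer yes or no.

y² = 35² ≡ 57; x³ + 42x + 50 = 8890 ≡ 57 (mod 73). 57 = 57.

yes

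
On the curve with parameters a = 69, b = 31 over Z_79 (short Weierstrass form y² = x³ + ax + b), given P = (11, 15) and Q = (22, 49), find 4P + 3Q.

First 4P:
Double-and-add on 4 = (100)₂. Start with P = (11, 15) for the leading 1-bit.
double: tangent at (11, 15): λ = (3·11² + 69)/(2·15) ≡ 37/30. 30⁻¹ ≡ 29 (mod 79), so λ ≡ 37·29 ≡ 46.
  x = λ² - 11 - 11 = 2116 - 22 ≡ 40; y = λ·(11 - 40) - 15 ≡ 73. → (40, 73)
double: tangent at (40, 73): λ = (3·40² + 69)/(2·73) ≡ 50/67. 67⁻¹ ≡ 46 (mod 79) since 67·46 = 3082 ≡ 1, so λ ≡ 50·46 ≡ 9.
  x = λ² - 40 - 40 = 81 - 80 ≡ 1; y = λ·(40 - 1) - 73 ≡ 41. → (1, 41)
4P = (1, 41).
Next 3Q:
Repeated addition: build up to 3Q.
2Q: tangent at (22, 49): λ = (3·22² + 69)/(2·49) ≡ 20/19. 19⁻¹ ≡ 25 (mod 79), so λ ≡ 20·25 ≡ 26.
  x = λ² - 22 - 22 = 676 - 44 ≡ 0; y = λ·(22 - 0) - 49 ≡ 49. → (0, 49)
3Q: (0, 49) + (22, 49). λ = (49 - 49)/(22 - 0) ≡ 0/22 mod 79. 22⁻¹ ≡ 18 (mod 79) since 22·18 = 396 ≡ 1, so λ ≡ 0.
  x = λ² - 0 - 22 = 0 - 22 ≡ 57; y = λ·(0 - 57) - 49 ≡ 30. → (57, 30)
3Q = (57, 30).
Finally 4P + 3Q:
(1, 41) + (57, 30). λ = (30 - 41)/(57 - 1) ≡ 68/56 mod 79. 56⁻¹ ≡ 24 (mod 79), so λ ≡ 52.
  x = λ² - 1 - 57 = 2704 - 58 ≡ 39; y = λ·(1 - 39) - 41 ≡ 37. → (39, 37)

(39, 37)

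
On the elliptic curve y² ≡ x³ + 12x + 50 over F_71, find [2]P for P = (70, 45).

(4, 37)

tangent at (70, 45): λ = (3·70² + 12)/(2·45) ≡ 15/19. 19⁻¹ ≡ 15 (mod 71) since 19·15 = 285 ≡ 1, so λ ≡ 15·15 ≡ 12.
  x = λ² - 70 - 70 = 144 - 140 ≡ 4; y = λ·(70 - 4) - 45 ≡ 37. → (4, 37)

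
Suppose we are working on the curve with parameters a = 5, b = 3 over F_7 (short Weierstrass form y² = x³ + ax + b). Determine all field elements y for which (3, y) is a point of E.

none

x³ + 5x + 3 = 45 ≡ 3 (mod 7).
3 is a non-residue mod 7; no y exists.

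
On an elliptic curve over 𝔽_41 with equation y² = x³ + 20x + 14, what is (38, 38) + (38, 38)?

(7, 13)

tangent at (38, 38): λ = (3·38² + 20)/(2·38) ≡ 6/35. 35⁻¹ ≡ 34 (mod 41), so λ ≡ 6·34 ≡ 40.
  x = λ² - 38 - 38 = 1600 - 76 ≡ 7; y = λ·(38 - 7) - 38 ≡ 13. → (7, 13)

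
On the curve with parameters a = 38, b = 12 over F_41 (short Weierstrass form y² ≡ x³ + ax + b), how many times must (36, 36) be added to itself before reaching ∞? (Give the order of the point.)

7

2P: tangent at (36, 36): λ = (3·36² + 38)/(2·36) ≡ 31/31. 31⁻¹ ≡ 4 (mod 41), so λ ≡ 31·4 ≡ 1.
  x = λ² - 36 - 36 = 1 - 72 ≡ 11; y = λ·(36 - 11) - 36 ≡ 30. → (11, 30)
3P: (11, 30) + (36, 36). λ = (36 - 30)/(36 - 11) ≡ 6/25 mod 41. 25⁻¹ ≡ 23 (mod 41), so λ ≡ 15.
  x = λ² - 11 - 36 = 225 - 47 ≡ 14; y = λ·(11 - 14) - 30 ≡ 7. → (14, 7)
4P: (14, 7) + (36, 36). λ = (36 - 7)/(36 - 14) ≡ 29/22 mod 41. 22⁻¹ ≡ 28 (mod 41) since 22·28 = 616 ≡ 1, so λ ≡ 33.
  x = λ² - 14 - 36 = 1089 - 50 ≡ 14; y = λ·(14 - 14) - 7 ≡ 34. → (14, 34)
5P: (14, 34) + (36, 36). λ = (36 - 34)/(36 - 14) ≡ 2/22 mod 41. 22⁻¹ ≡ 28 (mod 41) since 22·28 = 616 ≡ 1, so λ ≡ 15.
  x = λ² - 14 - 36 = 225 - 50 ≡ 11; y = λ·(14 - 11) - 34 ≡ 11. → (11, 11)
6P: (11, 11) + (36, 36). λ = (36 - 11)/(36 - 11) ≡ 25/25 mod 41. 25⁻¹ ≡ 23 (mod 41), so λ ≡ 1.
  x = λ² - 11 - 36 = 1 - 47 ≡ 36; y = λ·(11 - 36) - 11 ≡ 5. → (36, 5)
7P: (36, 5) + (36, 36): same x and y₁ ≡ -y₂, so the sum is ∞.
7P = ∞, so the order is 7.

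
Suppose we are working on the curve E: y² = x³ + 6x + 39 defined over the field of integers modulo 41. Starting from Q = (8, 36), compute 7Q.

Repeated addition: build up to 7Q.
2Q: tangent at (8, 36): λ = (3·8² + 6)/(2·36) ≡ 34/31. 31⁻¹ ≡ 4 (mod 41), so λ ≡ 34·4 ≡ 13.
  x = λ² - 8 - 8 = 169 - 16 ≡ 30; y = λ·(8 - 30) - 36 ≡ 6. → (30, 6)
3Q: (30, 6) + (8, 36). λ = (36 - 6)/(8 - 30) ≡ 30/19 mod 41. 19⁻¹ ≡ 13 (mod 41), so λ ≡ 21.
  x = λ² - 30 - 8 = 441 - 38 ≡ 34; y = λ·(30 - 34) - 6 ≡ 33. → (34, 33)
4Q: (34, 33) + (8, 36). λ = (36 - 33)/(8 - 34) ≡ 3/15 mod 41. 15⁻¹ ≡ 11 (mod 41) since 15·11 = 165 ≡ 1, so λ ≡ 33.
  x = λ² - 34 - 8 = 1089 - 42 ≡ 22; y = λ·(34 - 22) - 33 ≡ 35. → (22, 35)
5Q: (22, 35) + (8, 36). λ = (36 - 35)/(8 - 22) ≡ 1/27 mod 41. 27⁻¹ ≡ 38 (mod 41), so λ ≡ 38.
  x = λ² - 22 - 8 = 1444 - 30 ≡ 20; y = λ·(22 - 20) - 35 ≡ 0. → (20, 0)
6Q: (20, 0) + (8, 36). λ = (36 - 0)/(8 - 20) ≡ 36/29 mod 41. 29⁻¹ ≡ 17 (mod 41), so λ ≡ 38.
  x = λ² - 20 - 8 = 1444 - 28 ≡ 22; y = λ·(20 - 22) - 0 ≡ 6. → (22, 6)
7Q: (22, 6) + (8, 36). λ = (36 - 6)/(8 - 22) ≡ 30/27 mod 41. 27⁻¹ ≡ 38 (mod 41) since 27·38 = 1026 ≡ 1, so λ ≡ 33.
  x = λ² - 22 - 8 = 1089 - 30 ≡ 34; y = λ·(22 - 34) - 6 ≡ 8. → (34, 8)

(34, 8)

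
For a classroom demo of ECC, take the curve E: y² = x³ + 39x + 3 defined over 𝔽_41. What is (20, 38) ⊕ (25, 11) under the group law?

(35, 2)

(20, 38) + (25, 11). λ = (11 - 38)/(25 - 20) ≡ 14/5 mod 41. 5⁻¹ ≡ 33 (mod 41), so λ ≡ 11.
  x = λ² - 20 - 25 = 121 - 45 ≡ 35; y = λ·(20 - 35) - 38 ≡ 2. → (35, 2)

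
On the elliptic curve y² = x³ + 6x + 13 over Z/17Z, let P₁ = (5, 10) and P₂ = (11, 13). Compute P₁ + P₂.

(5, 10) + (11, 13). λ = (13 - 10)/(11 - 5) ≡ 3/6 mod 17. 6⁻¹ ≡ 3 (mod 17), so λ ≡ 9.
  x = λ² - 5 - 11 = 81 - 16 ≡ 14; y = λ·(5 - 14) - 10 ≡ 11. → (14, 11)

(14, 11)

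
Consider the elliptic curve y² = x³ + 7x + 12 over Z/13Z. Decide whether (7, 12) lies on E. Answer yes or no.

yes

y² = 12² ≡ 1; x³ + 7x + 12 = 404 ≡ 1 (mod 13). 1 = 1.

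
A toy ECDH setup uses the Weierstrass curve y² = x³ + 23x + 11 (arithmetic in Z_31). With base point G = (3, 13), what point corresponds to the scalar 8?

(30, 7)

Double-and-add on 8 = (1000)₂. Start with G = (3, 13) for the leading 1-bit.
double: tangent at (3, 13): λ = (3·3² + 23)/(2·13) ≡ 19/26. 26⁻¹ ≡ 6 (mod 31), so λ ≡ 19·6 ≡ 21.
  x = λ² - 3 - 3 = 441 - 6 ≡ 1; y = λ·(3 - 1) - 13 ≡ 29. → (1, 29)
double: tangent at (1, 29): λ = (3·1² + 23)/(2·29) ≡ 26/27. 27⁻¹ ≡ 23 (mod 31) since 27·23 = 621 ≡ 1, so λ ≡ 26·23 ≡ 9.
  x = λ² - 1 - 1 = 81 - 2 ≡ 17; y = λ·(1 - 17) - 29 ≡ 13. → (17, 13)
double: tangent at (17, 13): λ = (3·17² + 23)/(2·13) ≡ 22/26. 26⁻¹ ≡ 6 (mod 31), so λ ≡ 22·6 ≡ 8.
  x = λ² - 17 - 17 = 64 - 34 ≡ 30; y = λ·(17 - 30) - 13 ≡ 7. → (30, 7)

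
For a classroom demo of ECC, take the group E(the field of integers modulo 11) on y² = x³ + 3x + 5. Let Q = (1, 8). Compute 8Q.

(1, 3)

Double-and-add on 8 = (1000)₂. Start with Q = (1, 8) for the leading 1-bit.
double: tangent at (1, 8): λ = (3·1² + 3)/(2·8) ≡ 6/5. 5⁻¹ ≡ 9 (mod 11) since 5·9 = 45 ≡ 1, so λ ≡ 6·9 ≡ 10.
  x = λ² - 1 - 1 = 100 - 2 ≡ 10; y = λ·(1 - 10) - 8 ≡ 1. → (10, 1)
double: tangent at (10, 1): λ = (3·10² + 3)/(2·1) ≡ 6/2. 2⁻¹ ≡ 6 (mod 11) since 2·6 = 12 ≡ 1, so λ ≡ 6·6 ≡ 3.
  x = λ² - 10 - 10 = 9 - 20 ≡ 0; y = λ·(10 - 0) - 1 ≡ 7. → (0, 7)
double: tangent at (0, 7): λ = (3·0² + 3)/(2·7) ≡ 3/3. 3⁻¹ ≡ 4 (mod 11), so λ ≡ 3·4 ≡ 1.
  x = λ² - 0 - 0 = 1 - 0 ≡ 1; y = λ·(0 - 1) - 7 ≡ 3. → (1, 3)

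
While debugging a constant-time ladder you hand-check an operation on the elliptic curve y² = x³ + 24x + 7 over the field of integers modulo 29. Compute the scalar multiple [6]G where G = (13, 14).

(4, 15)

Repeated addition: build up to 6G.
2G: tangent at (13, 14): λ = (3·13² + 24)/(2·14) ≡ 9/28. 28⁻¹ ≡ 28 (mod 29), so λ ≡ 9·28 ≡ 20.
  x = λ² - 13 - 13 = 400 - 26 ≡ 26; y = λ·(13 - 26) - 14 ≡ 16. → (26, 16)
3G: (26, 16) + (13, 14). λ = (14 - 16)/(13 - 26) ≡ 27/16 mod 29. 16⁻¹ ≡ 20 (mod 29) since 16·20 = 320 ≡ 1, so λ ≡ 18.
  x = λ² - 26 - 13 = 324 - 39 ≡ 24; y = λ·(26 - 24) - 16 ≡ 20. → (24, 20)
4G: (24, 20) + (13, 14). λ = (14 - 20)/(13 - 24) ≡ 23/18 mod 29. 18⁻¹ ≡ 21 (mod 29) since 18·21 = 378 ≡ 1, so λ ≡ 19.
  x = λ² - 24 - 13 = 361 - 37 ≡ 5; y = λ·(24 - 5) - 20 ≡ 22. → (5, 22)
5G: (5, 22) + (13, 14). λ = (14 - 22)/(13 - 5) ≡ 21/8 mod 29. 8⁻¹ ≡ 11 (mod 29) since 8·11 = 88 ≡ 1, so λ ≡ 28.
  x = λ² - 5 - 13 = 784 - 18 ≡ 12; y = λ·(5 - 12) - 22 ≡ 14. → (12, 14)
6G: (12, 14) + (13, 14). λ = (14 - 14)/(13 - 12) ≡ 0/1 mod 29. 1⁻¹ ≡ 1 (mod 29), so λ ≡ 0.
  x = λ² - 12 - 13 = 0 - 25 ≡ 4; y = λ·(12 - 4) - 14 ≡ 15. → (4, 15)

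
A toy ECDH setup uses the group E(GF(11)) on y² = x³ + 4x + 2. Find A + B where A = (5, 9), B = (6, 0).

(4, 4)

(5, 9) + (6, 0). λ = (0 - 9)/(6 - 5) ≡ 2/1 mod 11. 1⁻¹ ≡ 1 (mod 11) since 1·1 = 1 ≡ 1, so λ ≡ 2.
  x = λ² - 5 - 6 = 4 - 11 ≡ 4; y = λ·(5 - 4) - 9 ≡ 4. → (4, 4)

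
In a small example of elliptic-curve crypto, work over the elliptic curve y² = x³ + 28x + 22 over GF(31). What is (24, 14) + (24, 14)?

(24, 17)

tangent at (24, 14): λ = (3·24² + 28)/(2·14) ≡ 20/28. 28⁻¹ ≡ 10 (mod 31), so λ ≡ 20·10 ≡ 14.
  x = λ² - 24 - 24 = 196 - 48 ≡ 24; y = λ·(24 - 24) - 14 ≡ 17. → (24, 17)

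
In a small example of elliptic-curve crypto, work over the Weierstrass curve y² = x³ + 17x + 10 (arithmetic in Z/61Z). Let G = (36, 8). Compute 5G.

Repeated addition: build up to 5G.
2G: tangent at (36, 8): λ = (3·36² + 17)/(2·8) ≡ 1/16. 16⁻¹ ≡ 42 (mod 61), so λ ≡ 1·42 ≡ 42.
  x = λ² - 36 - 36 = 1764 - 72 ≡ 45; y = λ·(36 - 45) - 8 ≡ 41. → (45, 41)
3G: (45, 41) + (36, 8). λ = (8 - 41)/(36 - 45) ≡ 28/52 mod 61. 52⁻¹ ≡ 27 (mod 61) since 52·27 = 1404 ≡ 1, so λ ≡ 24.
  x = λ² - 45 - 36 = 576 - 81 ≡ 7; y = λ·(45 - 7) - 41 ≡ 17. → (7, 17)
4G: (7, 17) + (36, 8). λ = (8 - 17)/(36 - 7) ≡ 52/29 mod 61. 29⁻¹ ≡ 40 (mod 61), so λ ≡ 6.
  x = λ² - 7 - 36 = 36 - 43 ≡ 54; y = λ·(7 - 54) - 17 ≡ 6. → (54, 6)
5G: (54, 6) + (36, 8). λ = (8 - 6)/(36 - 54) ≡ 2/43 mod 61. 43⁻¹ ≡ 44 (mod 61) since 43·44 = 1892 ≡ 1, so λ ≡ 27.
  x = λ² - 54 - 36 = 729 - 90 ≡ 29; y = λ·(54 - 29) - 6 ≡ 59. → (29, 59)

(29, 59)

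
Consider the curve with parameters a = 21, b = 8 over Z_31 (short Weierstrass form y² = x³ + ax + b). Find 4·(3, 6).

(29, 12)

Write Q = (3, 6).
Repeated addition: build up to 4Q.
2Q: tangent at (3, 6): λ = (3·3² + 21)/(2·6) ≡ 17/12. 12⁻¹ ≡ 13 (mod 31), so λ ≡ 17·13 ≡ 4.
  x = λ² - 3 - 3 = 16 - 6 ≡ 10; y = λ·(3 - 10) - 6 ≡ 28. → (10, 28)
3Q: (10, 28) + (3, 6). λ = (6 - 28)/(3 - 10) ≡ 9/24 mod 31. 24⁻¹ ≡ 22 (mod 31), so λ ≡ 12.
  x = λ² - 10 - 3 = 144 - 13 ≡ 7; y = λ·(10 - 7) - 28 ≡ 8. → (7, 8)
4Q: (7, 8) + (3, 6). λ = (6 - 8)/(3 - 7) ≡ 29/27 mod 31. 27⁻¹ ≡ 23 (mod 31) since 27·23 = 621 ≡ 1, so λ ≡ 16.
  x = λ² - 7 - 3 = 256 - 10 ≡ 29; y = λ·(7 - 29) - 8 ≡ 12. → (29, 12)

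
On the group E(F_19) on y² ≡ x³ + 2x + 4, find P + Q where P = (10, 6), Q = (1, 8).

(10, 6) + (1, 8). λ = (8 - 6)/(1 - 10) ≡ 2/10 mod 19. 10⁻¹ ≡ 2 (mod 19), so λ ≡ 4.
  x = λ² - 10 - 1 = 16 - 11 ≡ 5; y = λ·(10 - 5) - 6 ≡ 14. → (5, 14)

(5, 14)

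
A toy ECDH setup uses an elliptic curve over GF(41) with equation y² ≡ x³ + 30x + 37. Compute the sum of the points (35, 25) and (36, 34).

(10, 36)

(35, 25) + (36, 34). λ = (34 - 25)/(36 - 35) ≡ 9/1 mod 41. 1⁻¹ ≡ 1 (mod 41), so λ ≡ 9.
  x = λ² - 35 - 36 = 81 - 71 ≡ 10; y = λ·(35 - 10) - 25 ≡ 36. → (10, 36)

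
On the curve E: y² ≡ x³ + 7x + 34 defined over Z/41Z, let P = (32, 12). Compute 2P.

(26, 30)

tangent at (32, 12): λ = (3·32² + 7)/(2·12) ≡ 4/24. 24⁻¹ ≡ 12 (mod 41), so λ ≡ 4·12 ≡ 7.
  x = λ² - 32 - 32 = 49 - 64 ≡ 26; y = λ·(32 - 26) - 12 ≡ 30. → (26, 30)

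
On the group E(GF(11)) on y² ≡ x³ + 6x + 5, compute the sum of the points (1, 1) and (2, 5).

(1, 1) + (2, 5). λ = (5 - 1)/(2 - 1) ≡ 4/1 mod 11. 1⁻¹ ≡ 1 (mod 11) since 1·1 = 1 ≡ 1, so λ ≡ 4.
  x = λ² - 1 - 2 = 16 - 3 ≡ 2; y = λ·(1 - 2) - 1 ≡ 6. → (2, 6)

(2, 6)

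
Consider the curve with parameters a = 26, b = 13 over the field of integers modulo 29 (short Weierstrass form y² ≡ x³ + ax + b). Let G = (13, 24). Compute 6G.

Double-and-add on 6 = (110)₂. Start with G = (13, 24) for the leading 1-bit.
double: tangent at (13, 24): λ = (3·13² + 26)/(2·24) ≡ 11/19. 19⁻¹ ≡ 26 (mod 29) since 19·26 = 494 ≡ 1, so λ ≡ 11·26 ≡ 25.
  x = λ² - 13 - 13 = 625 - 26 ≡ 19; y = λ·(13 - 19) - 24 ≡ 0. → (19, 0)
add G: (19, 0) + (13, 24). λ = (24 - 0)/(13 - 19) ≡ 24/23 mod 29. 23⁻¹ ≡ 24 (mod 29), so λ ≡ 25.
  x = λ² - 19 - 13 = 625 - 32 ≡ 13; y = λ·(19 - 13) - 0 ≡ 5. → (13, 5)
double: tangent at (13, 5): λ = (3·13² + 26)/(2·5) ≡ 11/10. 10⁻¹ ≡ 3 (mod 29), so λ ≡ 11·3 ≡ 4.
  x = λ² - 13 - 13 = 16 - 26 ≡ 19; y = λ·(13 - 19) - 5 ≡ 0. → (19, 0)

(19, 0)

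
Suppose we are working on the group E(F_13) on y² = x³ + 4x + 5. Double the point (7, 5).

tangent at (7, 5): λ = (3·7² + 4)/(2·5) ≡ 8/10. 10⁻¹ ≡ 4 (mod 13), so λ ≡ 8·4 ≡ 6.
  x = λ² - 7 - 7 = 36 - 14 ≡ 9; y = λ·(7 - 9) - 5 ≡ 9. → (9, 9)

(9, 9)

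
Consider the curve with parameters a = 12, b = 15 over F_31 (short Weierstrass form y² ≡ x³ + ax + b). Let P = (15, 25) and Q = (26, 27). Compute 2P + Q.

(2, 27)

First 2P:
Repeated addition: build up to 2P.
2P: tangent at (15, 25): λ = (3·15² + 12)/(2·25) ≡ 5/19. 19⁻¹ ≡ 18 (mod 31), so λ ≡ 5·18 ≡ 28.
  x = λ² - 15 - 15 = 784 - 30 ≡ 10; y = λ·(15 - 10) - 25 ≡ 22. → (10, 22)
2P = (10, 22).
Finally 2P + Q:
(10, 22) + (26, 27). λ = (27 - 22)/(26 - 10) ≡ 5/16 mod 31. 16⁻¹ ≡ 2 (mod 31) since 16·2 = 32 ≡ 1, so λ ≡ 10.
  x = λ² - 10 - 26 = 100 - 36 ≡ 2; y = λ·(10 - 2) - 22 ≡ 27. → (2, 27)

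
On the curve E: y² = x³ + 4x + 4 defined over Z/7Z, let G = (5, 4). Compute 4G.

(5, 3)

Repeated addition: build up to 4G.
2G: tangent at (5, 4): λ = (3·5² + 4)/(2·4) ≡ 2/1. 1⁻¹ ≡ 1 (mod 7), so λ ≡ 2·1 ≡ 2.
  x = λ² - 5 - 5 = 4 - 10 ≡ 1; y = λ·(5 - 1) - 4 ≡ 4. → (1, 4)
3G: (1, 4) + (5, 4). λ = (4 - 4)/(5 - 1) ≡ 0/4 mod 7. 4⁻¹ ≡ 2 (mod 7) since 4·2 = 8 ≡ 1, so λ ≡ 0.
  x = λ² - 1 - 5 = 0 - 6 ≡ 1; y = λ·(1 - 1) - 4 ≡ 3. → (1, 3)
4G: (1, 3) + (5, 4). λ = (4 - 3)/(5 - 1) ≡ 1/4 mod 7. 4⁻¹ ≡ 2 (mod 7) since 4·2 = 8 ≡ 1, so λ ≡ 2.
  x = λ² - 1 - 5 = 4 - 6 ≡ 5; y = λ·(1 - 5) - 3 ≡ 3. → (5, 3)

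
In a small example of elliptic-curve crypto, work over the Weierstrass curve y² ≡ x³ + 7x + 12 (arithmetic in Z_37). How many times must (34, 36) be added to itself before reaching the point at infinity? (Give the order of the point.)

2P: tangent at (34, 36): λ = (3·34² + 7)/(2·36) ≡ 34/35. 35⁻¹ ≡ 18 (mod 37) since 35·18 = 630 ≡ 1, so λ ≡ 34·18 ≡ 20.
  x = λ² - 34 - 34 = 400 - 68 ≡ 36; y = λ·(34 - 36) - 36 ≡ 35. → (36, 35)
3P: (36, 35) + (34, 36). λ = (36 - 35)/(34 - 36) ≡ 1/35 mod 37. 35⁻¹ ≡ 18 (mod 37), so λ ≡ 18.
  x = λ² - 36 - 34 = 324 - 70 ≡ 32; y = λ·(36 - 32) - 35 ≡ 0. → (32, 0)
4P: (32, 0) + (34, 36). λ = (36 - 0)/(34 - 32) ≡ 36/2 mod 37. 2⁻¹ ≡ 19 (mod 37) since 2·19 = 38 ≡ 1, so λ ≡ 18.
  x = λ² - 32 - 34 = 324 - 66 ≡ 36; y = λ·(32 - 36) - 0 ≡ 2. → (36, 2)
5P: (36, 2) + (34, 36). λ = (36 - 2)/(34 - 36) ≡ 34/35 mod 37. 35⁻¹ ≡ 18 (mod 37), so λ ≡ 20.
  x = λ² - 36 - 34 = 400 - 70 ≡ 34; y = λ·(36 - 34) - 2 ≡ 1. → (34, 1)
6P: (34, 1) + (34, 36): same x and y₁ ≡ -y₂, so the sum is the point at infinity.
6P = the point at infinity, so the order is 6.

6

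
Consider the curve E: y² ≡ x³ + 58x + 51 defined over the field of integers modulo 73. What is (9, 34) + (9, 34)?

(67, 12)

tangent at (9, 34): λ = (3·9² + 58)/(2·34) ≡ 9/68. 68⁻¹ ≡ 29 (mod 73), so λ ≡ 9·29 ≡ 42.
  x = λ² - 9 - 9 = 1764 - 18 ≡ 67; y = λ·(9 - 67) - 34 ≡ 12. → (67, 12)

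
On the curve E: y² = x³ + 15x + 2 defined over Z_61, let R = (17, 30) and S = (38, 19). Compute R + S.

(19, 3)

(17, 30) + (38, 19). λ = (19 - 30)/(38 - 17) ≡ 50/21 mod 61. 21⁻¹ ≡ 32 (mod 61) since 21·32 = 672 ≡ 1, so λ ≡ 14.
  x = λ² - 17 - 38 = 196 - 55 ≡ 19; y = λ·(17 - 19) - 30 ≡ 3. → (19, 3)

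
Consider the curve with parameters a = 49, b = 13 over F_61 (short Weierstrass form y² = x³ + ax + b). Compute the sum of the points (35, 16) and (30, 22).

(56, 58)

(35, 16) + (30, 22). λ = (22 - 16)/(30 - 35) ≡ 6/56 mod 61. 56⁻¹ ≡ 12 (mod 61), so λ ≡ 11.
  x = λ² - 35 - 30 = 121 - 65 ≡ 56; y = λ·(35 - 56) - 16 ≡ 58. → (56, 58)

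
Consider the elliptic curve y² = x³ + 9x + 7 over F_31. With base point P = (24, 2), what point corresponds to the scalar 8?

Double-and-add on 8 = (1000)₂. Start with P = (24, 2) for the leading 1-bit.
double: tangent at (24, 2): λ = (3·24² + 9)/(2·2) ≡ 1/4. 4⁻¹ ≡ 8 (mod 31) since 4·8 = 32 ≡ 1, so λ ≡ 1·8 ≡ 8.
  x = λ² - 24 - 24 = 64 - 48 ≡ 16; y = λ·(24 - 16) - 2 ≡ 0. → (16, 0)
double: (16, 0) + (16, 0): same x and y₁ ≡ -y₂, so the sum is O.
double: O + O = O (identity).

O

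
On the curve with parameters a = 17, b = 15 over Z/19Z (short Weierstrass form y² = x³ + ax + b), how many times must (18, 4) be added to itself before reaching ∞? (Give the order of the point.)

2P: tangent at (18, 4): λ = (3·18² + 17)/(2·4) ≡ 1/8. 8⁻¹ ≡ 12 (mod 19) since 8·12 = 96 ≡ 1, so λ ≡ 1·12 ≡ 12.
  x = λ² - 18 - 18 = 144 - 36 ≡ 13; y = λ·(18 - 13) - 4 ≡ 18. → (13, 18)
3P: (13, 18) + (18, 4). λ = (4 - 18)/(18 - 13) ≡ 5/5 mod 19. 5⁻¹ ≡ 4 (mod 19), so λ ≡ 1.
  x = λ² - 13 - 18 = 1 - 31 ≡ 8; y = λ·(13 - 8) - 18 ≡ 6. → (8, 6)
4P: (8, 6) + (18, 4). λ = (4 - 6)/(18 - 8) ≡ 17/10 mod 19. 10⁻¹ ≡ 2 (mod 19), so λ ≡ 15.
  x = λ² - 8 - 18 = 225 - 26 ≡ 9; y = λ·(8 - 9) - 6 ≡ 17. → (9, 17)
5P: (9, 17) + (18, 4). λ = (4 - 17)/(18 - 9) ≡ 6/9 mod 19. 9⁻¹ ≡ 17 (mod 19) since 9·17 = 153 ≡ 1, so λ ≡ 7.
  x = λ² - 9 - 18 = 49 - 27 ≡ 3; y = λ·(9 - 3) - 17 ≡ 6. → (3, 6)
6P: (3, 6) + (18, 4). λ = (4 - 6)/(18 - 3) ≡ 17/15 mod 19. 15⁻¹ ≡ 14 (mod 19), so λ ≡ 10.
  x = λ² - 3 - 18 = 100 - 21 ≡ 3; y = λ·(3 - 3) - 6 ≡ 13. → (3, 13)
7P: (3, 13) + (18, 4). λ = (4 - 13)/(18 - 3) ≡ 10/15 mod 19. 15⁻¹ ≡ 14 (mod 19) since 15·14 = 210 ≡ 1, so λ ≡ 7.
  x = λ² - 3 - 18 = 49 - 21 ≡ 9; y = λ·(3 - 9) - 13 ≡ 2. → (9, 2)
8P: (9, 2) + (18, 4). λ = (4 - 2)/(18 - 9) ≡ 2/9 mod 19. 9⁻¹ ≡ 17 (mod 19) since 9·17 = 153 ≡ 1, so λ ≡ 15.
  x = λ² - 9 - 18 = 225 - 27 ≡ 8; y = λ·(9 - 8) - 2 ≡ 13. → (8, 13)
9P: (8, 13) + (18, 4). λ = (4 - 13)/(18 - 8) ≡ 10/10 mod 19. 10⁻¹ ≡ 2 (mod 19), so λ ≡ 1.
  x = λ² - 8 - 18 = 1 - 26 ≡ 13; y = λ·(8 - 13) - 13 ≡ 1. → (13, 1)
10P: (13, 1) + (18, 4). λ = (4 - 1)/(18 - 13) ≡ 3/5 mod 19. 5⁻¹ ≡ 4 (mod 19) since 5·4 = 20 ≡ 1, so λ ≡ 12.
  x = λ² - 13 - 18 = 144 - 31 ≡ 18; y = λ·(13 - 18) - 1 ≡ 15. → (18, 15)
11P: (18, 15) + (18, 4): same x and y₁ ≡ -y₂, so the sum is ∞.
11P = ∞, so the order is 11.

11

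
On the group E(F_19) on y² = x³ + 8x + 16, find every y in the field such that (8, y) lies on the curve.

none

x³ + 8x + 16 = 592 ≡ 3 (mod 19).
3 is a non-residue mod 19; no y exists.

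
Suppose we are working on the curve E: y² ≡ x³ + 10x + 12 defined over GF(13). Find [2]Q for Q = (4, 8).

tangent at (4, 8): λ = (3·4² + 10)/(2·8) ≡ 6/3. 3⁻¹ ≡ 9 (mod 13) since 3·9 = 27 ≡ 1, so λ ≡ 6·9 ≡ 2.
  x = λ² - 4 - 4 = 4 - 8 ≡ 9; y = λ·(4 - 9) - 8 ≡ 8. → (9, 8)

(9, 8)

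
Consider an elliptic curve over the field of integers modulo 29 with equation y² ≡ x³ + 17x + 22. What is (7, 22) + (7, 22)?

(9, 18)

tangent at (7, 22): λ = (3·7² + 17)/(2·22) ≡ 19/15. 15⁻¹ ≡ 2 (mod 29) since 15·2 = 30 ≡ 1, so λ ≡ 19·2 ≡ 9.
  x = λ² - 7 - 7 = 81 - 14 ≡ 9; y = λ·(7 - 9) - 22 ≡ 18. → (9, 18)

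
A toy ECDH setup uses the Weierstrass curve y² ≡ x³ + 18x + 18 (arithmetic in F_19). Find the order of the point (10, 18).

3

2P: tangent at (10, 18): λ = (3·10² + 18)/(2·18) ≡ 14/17. 17⁻¹ ≡ 9 (mod 19) since 17·9 = 153 ≡ 1, so λ ≡ 14·9 ≡ 12.
  x = λ² - 10 - 10 = 144 - 20 ≡ 10; y = λ·(10 - 10) - 18 ≡ 1. → (10, 1)
3P: (10, 1) + (10, 18): same x and y₁ ≡ -y₂, so the sum is the point at infinity.
3P = the point at infinity, so the order is 3.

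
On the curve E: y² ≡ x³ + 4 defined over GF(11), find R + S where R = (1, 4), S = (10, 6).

(1, 4) + (10, 6). λ = (6 - 4)/(10 - 1) ≡ 2/9 mod 11. 9⁻¹ ≡ 5 (mod 11), so λ ≡ 10.
  x = λ² - 1 - 10 = 100 - 11 ≡ 1; y = λ·(1 - 1) - 4 ≡ 7. → (1, 7)

(1, 7)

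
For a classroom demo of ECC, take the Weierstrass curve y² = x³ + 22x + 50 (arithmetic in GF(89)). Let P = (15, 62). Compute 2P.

(61, 34)

tangent at (15, 62): λ = (3·15² + 22)/(2·62) ≡ 74/35. 35⁻¹ ≡ 28 (mod 89) since 35·28 = 980 ≡ 1, so λ ≡ 74·28 ≡ 25.
  x = λ² - 15 - 15 = 625 - 30 ≡ 61; y = λ·(15 - 61) - 62 ≡ 34. → (61, 34)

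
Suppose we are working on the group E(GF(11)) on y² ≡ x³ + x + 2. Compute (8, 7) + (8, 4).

O

The two points share x = 8 and their y-coordinates satisfy 7 + 4 ≡ 0 (mod 11), so they are inverses. Their sum is O.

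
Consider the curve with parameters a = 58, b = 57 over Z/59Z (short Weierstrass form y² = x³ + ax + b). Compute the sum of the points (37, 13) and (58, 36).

(44, 58)

(37, 13) + (58, 36). λ = (36 - 13)/(58 - 37) ≡ 23/21 mod 59. 21⁻¹ ≡ 45 (mod 59) since 21·45 = 945 ≡ 1, so λ ≡ 32.
  x = λ² - 37 - 58 = 1024 - 95 ≡ 44; y = λ·(37 - 44) - 13 ≡ 58. → (44, 58)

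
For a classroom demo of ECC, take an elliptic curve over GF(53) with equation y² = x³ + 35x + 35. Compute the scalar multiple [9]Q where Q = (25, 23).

Repeated addition: build up to 9Q.
2Q: tangent at (25, 23): λ = (3·25² + 35)/(2·23) ≡ 2/46. 46⁻¹ ≡ 15 (mod 53), so λ ≡ 2·15 ≡ 30.
  x = λ² - 25 - 25 = 900 - 50 ≡ 2; y = λ·(25 - 2) - 23 ≡ 31. → (2, 31)
3Q: (2, 31) + (25, 23). λ = (23 - 31)/(25 - 2) ≡ 45/23 mod 53. 23⁻¹ ≡ 30 (mod 53), so λ ≡ 25.
  x = λ² - 2 - 25 = 625 - 27 ≡ 15; y = λ·(2 - 15) - 31 ≡ 15. → (15, 15)
4Q: (15, 15) + (25, 23). λ = (23 - 15)/(25 - 15) ≡ 8/10 mod 53. 10⁻¹ ≡ 16 (mod 53) since 10·16 = 160 ≡ 1, so λ ≡ 22.
  x = λ² - 15 - 25 = 484 - 40 ≡ 20; y = λ·(15 - 20) - 15 ≡ 34. → (20, 34)
5Q: (20, 34) + (25, 23). λ = (23 - 34)/(25 - 20) ≡ 42/5 mod 53. 5⁻¹ ≡ 32 (mod 53), so λ ≡ 19.
  x = λ² - 20 - 25 = 361 - 45 ≡ 51; y = λ·(20 - 51) - 34 ≡ 13. → (51, 13)
6Q: (51, 13) + (25, 23). λ = (23 - 13)/(25 - 51) ≡ 10/27 mod 53. 27⁻¹ ≡ 2 (mod 53) since 27·2 = 54 ≡ 1, so λ ≡ 20.
  x = λ² - 51 - 25 = 400 - 76 ≡ 6; y = λ·(51 - 6) - 13 ≡ 39. → (6, 39)
7Q: (6, 39) + (25, 23). λ = (23 - 39)/(25 - 6) ≡ 37/19 mod 53. 19⁻¹ ≡ 14 (mod 53), so λ ≡ 41.
  x = λ² - 6 - 25 = 1681 - 31 ≡ 7; y = λ·(6 - 7) - 39 ≡ 26. → (7, 26)
8Q: (7, 26) + (25, 23). λ = (23 - 26)/(25 - 7) ≡ 50/18 mod 53. 18⁻¹ ≡ 3 (mod 53) since 18·3 = 54 ≡ 1, so λ ≡ 44.
  x = λ² - 7 - 25 = 1936 - 32 ≡ 49; y = λ·(7 - 49) - 26 ≡ 34. → (49, 34)
9Q: (49, 34) + (25, 23). λ = (23 - 34)/(25 - 49) ≡ 42/29 mod 53. 29⁻¹ ≡ 11 (mod 53), so λ ≡ 38.
  x = λ² - 49 - 25 = 1444 - 74 ≡ 45; y = λ·(49 - 45) - 34 ≡ 12. → (45, 12)

(45, 12)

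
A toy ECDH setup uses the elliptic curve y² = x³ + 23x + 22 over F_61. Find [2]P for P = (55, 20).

tangent at (55, 20): λ = (3·55² + 23)/(2·20) ≡ 9/40. 40⁻¹ ≡ 29 (mod 61) since 40·29 = 1160 ≡ 1, so λ ≡ 9·29 ≡ 17.
  x = λ² - 55 - 55 = 289 - 110 ≡ 57; y = λ·(55 - 57) - 20 ≡ 7. → (57, 7)

(57, 7)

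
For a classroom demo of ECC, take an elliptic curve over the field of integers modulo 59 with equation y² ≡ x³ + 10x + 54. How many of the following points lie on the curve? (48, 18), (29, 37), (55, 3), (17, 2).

(48, 18): 18² ≡ 29, rhs ≡ 29 → on.
(29, 37): 37² ≡ 12, rhs ≡ 12 → on.
(55, 3): 3² ≡ 9, rhs ≡ 9 → on.
(17, 2): 2² ≡ 4, rhs ≡ 4 → on.

4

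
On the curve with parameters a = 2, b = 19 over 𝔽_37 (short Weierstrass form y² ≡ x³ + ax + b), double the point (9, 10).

(28, 7)

tangent at (9, 10): λ = (3·9² + 2)/(2·10) ≡ 23/20. 20⁻¹ ≡ 13 (mod 37), so λ ≡ 23·13 ≡ 3.
  x = λ² - 9 - 9 = 9 - 18 ≡ 28; y = λ·(9 - 28) - 10 ≡ 7. → (28, 7)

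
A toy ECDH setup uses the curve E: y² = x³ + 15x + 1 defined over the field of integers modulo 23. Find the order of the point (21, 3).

5

2P: tangent at (21, 3): λ = (3·21² + 15)/(2·3) ≡ 4/6. 6⁻¹ ≡ 4 (mod 23) since 6·4 = 24 ≡ 1, so λ ≡ 4·4 ≡ 16.
  x = λ² - 21 - 21 = 256 - 42 ≡ 7; y = λ·(21 - 7) - 3 ≡ 14. → (7, 14)
3P: (7, 14) + (21, 3). λ = (3 - 14)/(21 - 7) ≡ 12/14 mod 23. 14⁻¹ ≡ 5 (mod 23), so λ ≡ 14.
  x = λ² - 7 - 21 = 196 - 28 ≡ 7; y = λ·(7 - 7) - 14 ≡ 9. → (7, 9)
4P: (7, 9) + (21, 3). λ = (3 - 9)/(21 - 7) ≡ 17/14 mod 23. 14⁻¹ ≡ 5 (mod 23) since 14·5 = 70 ≡ 1, so λ ≡ 16.
  x = λ² - 7 - 21 = 256 - 28 ≡ 21; y = λ·(7 - 21) - 9 ≡ 20. → (21, 20)
5P: (21, 20) + (21, 3): same x and y₁ ≡ -y₂, so the sum is O.
5P = O, so the order is 5.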